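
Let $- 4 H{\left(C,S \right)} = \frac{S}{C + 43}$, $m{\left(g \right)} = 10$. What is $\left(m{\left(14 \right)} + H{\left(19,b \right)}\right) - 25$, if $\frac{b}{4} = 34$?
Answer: $- \frac{482}{31} \approx -15.548$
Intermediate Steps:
$b = 136$ ($b = 4 \cdot 34 = 136$)
$H{\left(C,S \right)} = - \frac{S}{4 \left(43 + C\right)}$ ($H{\left(C,S \right)} = - \frac{S \frac{1}{C + 43}}{4} = - \frac{S \frac{1}{43 + C}}{4} = - \frac{S}{4 \left(43 + C\right)}$)
$\left(m{\left(14 \right)} + H{\left(19,b \right)}\right) - 25 = \left(10 - \frac{136}{172 + 4 \cdot 19}\right) - 25 = \left(10 - \frac{136}{172 + 76}\right) - 25 = \left(10 - \frac{136}{248}\right) - 25 = \left(10 - 136 \cdot \frac{1}{248}\right) - 25 = \left(10 - \frac{17}{31}\right) - 25 = \frac{293}{31} - 25 = - \frac{482}{31}$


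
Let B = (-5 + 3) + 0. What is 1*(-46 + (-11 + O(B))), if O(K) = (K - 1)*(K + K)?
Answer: -45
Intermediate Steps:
B = -2 (B = -2 + 0 = -2)
O(K) = 2*K*(-1 + K) (O(K) = (-1 + K)*(2*K) = 2*K*(-1 + K))
1*(-46 + (-11 + O(B))) = 1*(-46 + (-11 + 2*(-2)*(-1 - 2))) = 1*(-46 + (-11 + 2*(-2)*(-3))) = 1*(-46 + (-11 + 12)) = 1*(-46 + 1) = 1*(-45) = -45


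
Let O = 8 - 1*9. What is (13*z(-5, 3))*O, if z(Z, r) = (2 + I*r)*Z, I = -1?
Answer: -65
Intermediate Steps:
O = -1 (O = 8 - 9 = -1)
z(Z, r) = Z*(2 - r) (z(Z, r) = (2 - r)*Z = Z*(2 - r))
(13*z(-5, 3))*O = (13*(-5*(2 - 1*3)))*(-1) = (13*(-5*(2 - 3)))*(-1) = (13*(-5*(-1)))*(-1) = (13*5)*(-1) = 65*(-1) = -65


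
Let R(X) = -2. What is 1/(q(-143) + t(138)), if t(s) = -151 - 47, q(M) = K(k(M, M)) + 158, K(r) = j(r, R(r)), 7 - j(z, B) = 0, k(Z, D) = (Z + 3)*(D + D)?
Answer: -1/33 ≈ -0.030303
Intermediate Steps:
k(Z, D) = 2*D*(3 + Z) (k(Z, D) = (3 + Z)*(2*D) = 2*D*(3 + Z))
j(z, B) = 7 (j(z, B) = 7 - 1*0 = 7 + 0 = 7)
K(r) = 7
q(M) = 165 (q(M) = 7 + 158 = 165)
t(s) = -198
1/(q(-143) + t(138)) = 1/(165 - 198) = 1/(-33) = -1/33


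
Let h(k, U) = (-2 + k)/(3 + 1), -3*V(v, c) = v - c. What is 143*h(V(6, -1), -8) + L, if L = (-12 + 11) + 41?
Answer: -1379/12 ≈ -114.92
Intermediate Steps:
V(v, c) = -v/3 + c/3 (V(v, c) = -(v - c)/3 = -v/3 + c/3)
h(k, U) = -½ + k/4 (h(k, U) = (-2 + k)/4 = (-2 + k)*(¼) = -½ + k/4)
L = 40 (L = -1 + 41 = 40)
143*h(V(6, -1), -8) + L = 143*(-½ + (-⅓*6 + (⅓)*(-1))/4) + 40 = 143*(-½ + (-2 - ⅓)/4) + 40 = 143*(-½ + (¼)*(-7/3)) + 40 = 143*(-½ - 7/12) + 40 = 143*(-13/12) + 40 = -1859/12 + 40 = -1379/12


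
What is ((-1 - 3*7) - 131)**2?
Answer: 23409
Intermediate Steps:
((-1 - 3*7) - 131)**2 = ((-1 - 21) - 131)**2 = (-22 - 131)**2 = (-153)**2 = 23409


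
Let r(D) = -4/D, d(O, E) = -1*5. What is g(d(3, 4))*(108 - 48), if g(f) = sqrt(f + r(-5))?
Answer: 12*I*sqrt(105) ≈ 122.96*I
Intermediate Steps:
d(O, E) = -5
g(f) = sqrt(4/5 + f) (g(f) = sqrt(f - 4/(-5)) = sqrt(f - 4*(-1/5)) = sqrt(f + 4/5) = sqrt(4/5 + f))
g(d(3, 4))*(108 - 48) = (sqrt(20 + 25*(-5))/5)*(108 - 48) = (sqrt(20 - 125)/5)*60 = (sqrt(-105)/5)*60 = ((I*sqrt(105))/5)*60 = (I*sqrt(105)/5)*60 = 12*I*sqrt(105)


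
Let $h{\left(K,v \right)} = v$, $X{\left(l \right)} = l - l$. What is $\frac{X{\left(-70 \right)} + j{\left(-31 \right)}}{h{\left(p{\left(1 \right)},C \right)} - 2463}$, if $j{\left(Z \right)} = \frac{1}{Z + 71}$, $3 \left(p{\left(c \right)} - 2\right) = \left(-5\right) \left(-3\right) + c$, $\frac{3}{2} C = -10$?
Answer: $- \frac{3}{296360} \approx -1.0123 \cdot 10^{-5}$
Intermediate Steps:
$C = - \frac{20}{3}$ ($C = \frac{2}{3} \left(-10\right) = - \frac{20}{3} \approx -6.6667$)
$p{\left(c \right)} = 7 + \frac{c}{3}$ ($p{\left(c \right)} = 2 + \frac{\left(-5\right) \left(-3\right) + c}{3} = 2 + \frac{15 + c}{3} = 2 + \left(5 + \frac{c}{3}\right) = 7 + \frac{c}{3}$)
$X{\left(l \right)} = 0$
$j{\left(Z \right)} = \frac{1}{71 + Z}$
$\frac{X{\left(-70 \right)} + j{\left(-31 \right)}}{h{\left(p{\left(1 \right)},C \right)} - 2463} = \frac{0 + \frac{1}{71 - 31}}{- \frac{20}{3} - 2463} = \frac{0 + \frac{1}{40}}{- \frac{7409}{3}} = \left(0 + \frac{1}{40}\right) \left(- \frac{3}{7409}\right) = \frac{1}{40} \left(- \frac{3}{7409}\right) = - \frac{3}{296360}$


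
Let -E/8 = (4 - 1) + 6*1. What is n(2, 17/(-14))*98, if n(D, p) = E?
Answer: -7056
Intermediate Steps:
E = -72 (E = -8*((4 - 1) + 6*1) = -8*(3 + 6) = -8*9 = -72)
n(D, p) = -72
n(2, 17/(-14))*98 = -72*98 = -7056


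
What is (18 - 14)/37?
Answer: 4/37 ≈ 0.10811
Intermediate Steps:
(18 - 14)/37 = 4*(1/37) = 4/37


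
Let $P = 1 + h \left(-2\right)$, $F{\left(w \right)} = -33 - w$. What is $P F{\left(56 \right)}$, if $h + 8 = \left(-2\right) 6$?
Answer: $-3649$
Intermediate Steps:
$h = -20$ ($h = -8 - 12 = -20$)
$P = 41$ ($P = 1 - -40 = 1 + 40 = 41$)
$P F{\left(56 \right)} = 41 \left(-33 - 56\right) = 41 \left(-89\right) = -3649$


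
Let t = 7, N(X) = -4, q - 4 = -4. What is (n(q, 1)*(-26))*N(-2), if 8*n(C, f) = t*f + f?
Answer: 104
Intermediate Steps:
q = 0 (q = 4 - 4 = 0)
n(C, f) = f (n(C, f) = (7*f + f)/8 = (8*f)/8 = f)
(n(q, 1)*(-26))*N(-2) = (1*(-26))*(-4) = -26*(-4) = 104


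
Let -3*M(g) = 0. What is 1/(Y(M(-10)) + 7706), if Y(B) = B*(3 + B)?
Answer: 1/7706 ≈ 0.00012977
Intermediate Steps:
M(g) = 0 (M(g) = -⅓*0 = 0)
1/(Y(M(-10)) + 7706) = 1/(0*(3 + 0) + 7706) = 1/(0*3 + 7706) = 1/(0 + 7706) = 1/7706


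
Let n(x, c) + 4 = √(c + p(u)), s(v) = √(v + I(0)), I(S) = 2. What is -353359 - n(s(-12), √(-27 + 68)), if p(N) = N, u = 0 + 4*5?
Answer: -353355 - √(20 + √41) ≈ -3.5336e+5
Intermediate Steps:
u = 20 (u = 0 + 20 = 20)
s(v) = √(2 + v) (s(v) = √(v + 2) = √(2 + v))
n(x, c) = -4 + √(20 + c) (n(x, c) = -4 + √(c + 20) = -4 + √(20 + c))
-353359 - n(s(-12), √(-27 + 68)) = -353359 - (-4 + √(20 + √(-27 + 68))) = -353359 - (-4 + √(20 + √41)) = -353359 + (4 - √(20 + √41)) = -353355 - √(20 + √41)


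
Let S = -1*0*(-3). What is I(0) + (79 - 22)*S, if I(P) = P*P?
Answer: 0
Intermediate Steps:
I(P) = P²
S = 0 (S = 0*(-3) = 0)
I(0) + (79 - 22)*S = 0² + (79 - 22)*0 = 0 + 57*0 = 0 + 0 = 0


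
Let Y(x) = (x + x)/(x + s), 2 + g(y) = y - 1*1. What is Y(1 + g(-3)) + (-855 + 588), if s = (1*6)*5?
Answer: -1337/5 ≈ -267.40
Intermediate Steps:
g(y) = -3 + y (g(y) = -2 + (y - 1*1) = -2 + (y - 1) = -2 + (-1 + y) = -3 + y)
s = 30 (s = 6*5 = 30)
Y(x) = 2*x/(30 + x) (Y(x) = (x + x)/(x + 30) = (2*x)/(30 + x) = 2*x/(30 + x))
Y(1 + g(-3)) + (-855 + 588) = 2*(1 + (-3 - 3))/(30 + (1 + (-3 - 3))) + (-855 + 588) = 2*(1 - 6)/(30 + (1 - 6)) - 267 = 2*(-5)/(30 - 5) - 267 = 2*(-5)/25 - 267 = 2*(-5)*(1/25) - 267 = -⅖ - 267 = -1337/5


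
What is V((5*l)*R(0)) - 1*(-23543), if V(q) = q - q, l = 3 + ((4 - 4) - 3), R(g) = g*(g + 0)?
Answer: 23543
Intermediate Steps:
R(g) = g² (R(g) = g*g = g²)
l = 0 (l = 3 + (0 - 3) = 3 - 3 = 0)
V(q) = 0
V((5*l)*R(0)) - 1*(-23543) = 0 - 1*(-23543) = 0 + 23543 = 23543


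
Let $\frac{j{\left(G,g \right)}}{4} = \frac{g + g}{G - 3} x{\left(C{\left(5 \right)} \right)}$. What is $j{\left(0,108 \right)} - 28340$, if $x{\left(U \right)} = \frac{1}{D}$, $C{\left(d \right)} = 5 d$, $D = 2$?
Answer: $-28484$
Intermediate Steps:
$x{\left(U \right)} = \frac{1}{2}$
$j{\left(G,g \right)} = \frac{4 g}{-3 + G}$ ($j{\left(G,g \right)} = 4 \frac{g + g}{G - 3} \cdot \frac{1}{2} = 4 \frac{2 g}{-3 + G} \frac{1}{2} = 4 \frac{g}{-3 + G} = \frac{4 g}{-3 + G}$)
$j{\left(0,108 \right)} - 28340 = 4 \cdot 108 \frac{1}{-3 + 0} - 28340 = 4 \cdot 108 \frac{1}{-3} - 28340 = 4 \cdot 108 \left(- \frac{1}{3}\right) - 28340 = -144 - 28340 = -28484$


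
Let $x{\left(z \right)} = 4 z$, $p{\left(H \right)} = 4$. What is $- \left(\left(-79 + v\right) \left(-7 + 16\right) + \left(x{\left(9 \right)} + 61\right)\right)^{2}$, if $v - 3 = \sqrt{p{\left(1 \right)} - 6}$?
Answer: $-344407 + 10566 i \sqrt{2} \approx -3.4441 \cdot 10^{5} + 14943.0 i$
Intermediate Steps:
$v = 3 + i \sqrt{2}$ ($v = 3 + \sqrt{4 - 6} = 3 + \sqrt{-2} = 3 + i \sqrt{2} \approx 3.0 + 1.4142 i$)
$- \left(\left(-79 + v\right) \left(-7 + 16\right) + \left(x{\left(9 \right)} + 61\right)\right)^{2} = - \left(\left(-79 + \left(3 + i \sqrt{2}\right)\right) \left(-7 + 16\right) + \left(4 \cdot 9 + 61\right)\right)^{2} = - \left(\left(-76 + i \sqrt{2}\right) 9 + \left(36 + 61\right)\right)^{2} = - \left(\left(-684 + 9 i \sqrt{2}\right) + 97\right)^{2} = - \left(-587 + 9 i \sqrt{2}\right)^{2}$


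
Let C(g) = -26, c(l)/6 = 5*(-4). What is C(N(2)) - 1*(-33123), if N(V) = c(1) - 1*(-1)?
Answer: 33097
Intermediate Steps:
c(l) = -120 (c(l) = 6*(5*(-4)) = 6*(-20) = -120)
N(V) = -119 (N(V) = -120 - 1*(-1) = -120 + 1 = -119)
C(N(2)) - 1*(-33123) = -26 - 1*(-33123) = -26 + 33123 = 33097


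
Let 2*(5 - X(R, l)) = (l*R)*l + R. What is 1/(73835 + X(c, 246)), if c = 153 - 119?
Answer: -1/954949 ≈ -1.0472e-6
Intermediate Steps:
c = 34
X(R, l) = 5 - R/2 - R*l²/2 (X(R, l) = 5 - ((l*R)*l + R)/2 = 5 - ((R*l)*l + R)/2 = 5 - (R*l² + R)/2 = 5 - (R + R*l²)/2 = 5 + (-R/2 - R*l²/2) = 5 - R/2 - R*l²/2)
1/(73835 + X(c, 246)) = 1/(73835 + (5 - ½*34 - ½*34*246²)) = 1/(73835 + (5 - 17 - ½*34*60516)) = 1/(73835 + (5 - 17 - 1028772)) = 1/(73835 - 1028784) = 1/(-954949) = -1/954949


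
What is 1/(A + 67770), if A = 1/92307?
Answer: 92307/6255645391 ≈ 1.4756e-5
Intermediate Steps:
A = 1/92307 ≈ 1.0833e-5
1/(A + 67770) = 1/(1/92307 + 67770) = 1/(6255645391/92307) = 92307/6255645391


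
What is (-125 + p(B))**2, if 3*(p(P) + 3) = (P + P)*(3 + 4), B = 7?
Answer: 81796/9 ≈ 9088.4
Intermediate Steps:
p(P) = -3 + 14*P/3 (p(P) = -3 + ((P + P)*(3 + 4))/3 = -3 + ((2*P)*7)/3 = -3 + (14*P)/3 = -3 + 14*P/3)
(-125 + p(B))**2 = (-125 + (-3 + (14/3)*7))**2 = (-125 + (-3 + 98/3))**2 = (-125 + 89/3)**2 = (-286/3)**2 = 81796/9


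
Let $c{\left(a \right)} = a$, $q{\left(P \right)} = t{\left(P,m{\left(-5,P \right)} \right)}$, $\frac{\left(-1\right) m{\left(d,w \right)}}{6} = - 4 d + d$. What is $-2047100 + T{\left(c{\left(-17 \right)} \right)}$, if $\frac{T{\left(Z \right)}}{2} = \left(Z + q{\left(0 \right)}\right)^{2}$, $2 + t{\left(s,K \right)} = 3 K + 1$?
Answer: $-1881212$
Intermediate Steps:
$m{\left(d,w \right)} = 18 d$ ($m{\left(d,w \right)} = - 6 \left(- 4 d + d\right) = - 6 \left(- 3 d\right) = 18 d$)
$t{\left(s,K \right)} = -1 + 3 K$ ($t{\left(s,K \right)} = -2 + \left(3 K + 1\right) = -2 + \left(1 + 3 K\right) = -1 + 3 K$)
$q{\left(P \right)} = -271$ ($q{\left(P \right)} = -1 + 3 \cdot 18 \left(-5\right) = -1 + 3 \left(-90\right) = -1 - 270 = -271$)
$T{\left(Z \right)} = 2 \left(-271 + Z\right)^{2}$ ($T{\left(Z \right)} = 2 \left(Z - 271\right)^{2} = 2 \left(-271 + Z\right)^{2}$)
$-2047100 + T{\left(c{\left(-17 \right)} \right)} = -2047100 + 2 \left(-271 - 17\right)^{2} = -2047100 + 2 \left(-288\right)^{2} = -2047100 + 2 \cdot 82944 = -2047100 + 165888 = -1881212$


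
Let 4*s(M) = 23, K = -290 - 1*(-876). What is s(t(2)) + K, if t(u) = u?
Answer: 2367/4 ≈ 591.75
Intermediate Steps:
K = 586 (K = -290 + 876 = 586)
s(M) = 23/4 (s(M) = (¼)*23 = 23/4)
s(t(2)) + K = 23/4 + 586 = 2367/4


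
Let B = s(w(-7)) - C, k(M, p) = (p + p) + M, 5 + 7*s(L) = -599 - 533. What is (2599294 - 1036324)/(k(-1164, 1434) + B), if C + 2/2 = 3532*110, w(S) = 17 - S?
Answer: -5470395/1354421 ≈ -4.0389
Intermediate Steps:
s(L) = -1137/7 (s(L) = -5/7 + (-599 - 533)/7 = -5/7 + (⅐)*(-1132) = -5/7 - 1132/7 = -1137/7)
k(M, p) = M + 2*p (k(M, p) = 2*p + M = M + 2*p)
C = 388519 (C = -1 + 3532*110 = -1 + 388520 = 388519)
B = -2720770/7 (B = -1137/7 - 1*388519 = -1137/7 - 388519 = -2720770/7 ≈ -3.8868e+5)
(2599294 - 1036324)/(k(-1164, 1434) + B) = (2599294 - 1036324)/((-1164 + 2*1434) - 2720770/7) = 1562970/((-1164 + 2868) - 2720770/7) = 1562970/(1704 - 2720770/7) = 1562970/(-2708842/7) = 1562970*(-7/2708842) = -5470395/1354421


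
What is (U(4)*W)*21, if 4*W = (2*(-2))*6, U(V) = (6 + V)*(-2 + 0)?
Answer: 2520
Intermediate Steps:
U(V) = -12 - 2*V (U(V) = (6 + V)*(-2) = -12 - 2*V)
W = -6 (W = ((2*(-2))*6)/4 = (-4*6)/4 = (1/4)*(-24) = -6)
(U(4)*W)*21 = ((-12 - 2*4)*(-6))*21 = ((-12 - 8)*(-6))*21 = -20*(-6)*21 = 120*21 = 2520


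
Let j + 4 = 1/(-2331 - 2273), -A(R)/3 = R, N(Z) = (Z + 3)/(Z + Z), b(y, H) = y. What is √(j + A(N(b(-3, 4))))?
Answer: I*√21197967/2302 ≈ 2.0001*I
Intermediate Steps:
N(Z) = (3 + Z)/(2*Z) (N(Z) = (3 + Z)/((2*Z)) = (3 + Z)*(1/(2*Z)) = (3 + Z)/(2*Z))
A(R) = -3*R
j = -18417/4604 (j = -4 + 1/(-2331 - 2273) = -4 + 1/(-4604) = -4 - 1/4604 = -18417/4604 ≈ -4.0002)
√(j + A(N(b(-3, 4)))) = √(-18417/4604 - 3*(3 - 3)/(2*(-3))) = √(-18417/4604 - 3*(-1)*0/(2*3)) = √(-18417/4604 - 3*0) = √(-18417/4604 + 0) = √(-18417/4604) = I*√21197967/2302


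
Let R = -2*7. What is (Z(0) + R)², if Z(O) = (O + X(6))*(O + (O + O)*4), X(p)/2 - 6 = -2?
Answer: 196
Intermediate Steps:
X(p) = 8 (X(p) = 12 + 2*(-2) = 12 - 4 = 8)
Z(O) = 9*O*(8 + O) (Z(O) = (O + 8)*(O + (O + O)*4) = (8 + O)*(O + (2*O)*4) = (8 + O)*(O + 8*O) = (8 + O)*(9*O) = 9*O*(8 + O))
R = -14
(Z(0) + R)² = (9*0*(8 + 0) - 14)² = (9*0*8 - 14)² = (0 - 14)² = (-14)² = 196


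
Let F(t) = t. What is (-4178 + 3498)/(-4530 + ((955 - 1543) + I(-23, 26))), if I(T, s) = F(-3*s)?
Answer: 170/1299 ≈ 0.13087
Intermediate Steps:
I(T, s) = -3*s
(-4178 + 3498)/(-4530 + ((955 - 1543) + I(-23, 26))) = (-4178 + 3498)/(-4530 + ((955 - 1543) - 3*26)) = -680/(-4530 + (-588 - 78)) = -680/(-4530 - 666) = -680/(-5196) = -680*(-1/5196) = 170/1299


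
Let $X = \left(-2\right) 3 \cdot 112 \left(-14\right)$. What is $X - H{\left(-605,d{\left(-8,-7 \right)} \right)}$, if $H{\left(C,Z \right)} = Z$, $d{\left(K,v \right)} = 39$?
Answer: $9369$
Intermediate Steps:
$X = 9408$ ($X = \left(-6\right) 112 \left(-14\right) = \left(-672\right) \left(-14\right) = 9408$)
$X - H{\left(-605,d{\left(-8,-7 \right)} \right)} = 9408 - 39 = 9369$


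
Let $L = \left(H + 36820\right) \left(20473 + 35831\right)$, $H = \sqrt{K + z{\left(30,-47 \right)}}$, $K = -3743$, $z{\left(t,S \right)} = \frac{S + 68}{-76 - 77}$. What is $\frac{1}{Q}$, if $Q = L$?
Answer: $\frac{1841}{3816612086160} - \frac{i \sqrt{97359}}{389294432788320} \approx 4.8237 \cdot 10^{-10} - 8.0151 \cdot 10^{-13} i$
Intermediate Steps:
$z{\left(t,S \right)} = - \frac{4}{9} - \frac{S}{153}$ ($z{\left(t,S \right)} = \frac{68 + S}{-153} = \left(68 + S\right) \left(- \frac{1}{153}\right) = - \frac{4}{9} - \frac{S}{153}$)
$H = \frac{10 i \sqrt{97359}}{51}$ ($H = \sqrt{-3743 - \frac{7}{51}} = \sqrt{- \frac{190900}{51}} = \frac{10 i \sqrt{97359}}{51} \approx 61.181 i$)
$L = 2073113280 + 11040 i \sqrt{97359}$ ($L = \left(\frac{10 i \sqrt{97359}}{51} + 36820\right) \left(20473 + 35831\right) = \left(36820 + \frac{10 i \sqrt{97359}}{51}\right) 56304 = 2073113280 + 11040 i \sqrt{97359} \approx 2.0731 \cdot 10^{9} + 3.4447 \cdot 10^{6} i$)
$Q = 2073113280 + 11040 i \sqrt{97359} \approx 2.0731 \cdot 10^{9} + 3.4447 \cdot 10^{6} i$
$\frac{1}{Q} = \frac{1}{2073113280 + 11040 i \sqrt{97359}}$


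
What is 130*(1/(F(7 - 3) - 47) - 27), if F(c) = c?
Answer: -151060/43 ≈ -3513.0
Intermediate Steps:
130*(1/(F(7 - 3) - 47) - 27) = 130*(1/((7 - 3) - 47) - 27) = 130*(1/(4 - 47) - 27) = 130*(1/(-43) - 27) = 130*(-1/43 - 27) = 130*(-1162/43) = -151060/43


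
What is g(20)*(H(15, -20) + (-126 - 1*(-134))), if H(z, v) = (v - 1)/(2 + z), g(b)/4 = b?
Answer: 9200/17 ≈ 541.18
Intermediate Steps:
g(b) = 4*b
H(z, v) = (-1 + v)/(2 + z)
g(20)*(H(15, -20) + (-126 - 1*(-134))) = (4*20)*((-1 - 20)/(2 + 15) + (-126 - 1*(-134))) = 80*(-21/17 + (-126 + 134)) = 80*((1/17)*(-21) + 8) = 80*(-21/17 + 8) = 80*(115/17) = 9200/17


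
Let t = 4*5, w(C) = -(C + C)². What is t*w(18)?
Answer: -25920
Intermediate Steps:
w(C) = -4*C² (w(C) = -(2*C)² = -4*C²)
t = 20
t*w(18) = 20*(-4*18²) = 20*(-4*324) = 20*(-1296) = -25920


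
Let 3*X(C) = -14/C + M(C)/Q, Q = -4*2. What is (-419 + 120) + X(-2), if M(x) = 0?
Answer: -890/3 ≈ -296.67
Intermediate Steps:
Q = -8
X(C) = -14/(3*C) (X(C) = (-14/C + 0/(-8))/3 = (-14/C + 0*(-1/8))/3 = (-14/C + 0)/3 = (-14/C)/3 = -14/(3*C))
(-419 + 120) + X(-2) = (-419 + 120) - 14/3/(-2) = -299 - 14/3*(-1/2) = -299 + 7/3 = -890/3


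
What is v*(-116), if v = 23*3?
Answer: -8004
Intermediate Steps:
v = 69
v*(-116) = 69*(-116) = -8004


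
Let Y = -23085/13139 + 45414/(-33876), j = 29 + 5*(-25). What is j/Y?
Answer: 791283136/25531889 ≈ 30.992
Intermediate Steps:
j = -96 (j = 29 - 125 = -96)
Y = -76595667/24727598 (Y = -23085*1/13139 + 45414*(-1/33876) = -23085/13139 - 2523/1882 = -76595667/24727598 ≈ -3.0976)
j/Y = -96/(-76595667/24727598) = -96*(-24727598/76595667) = 791283136/25531889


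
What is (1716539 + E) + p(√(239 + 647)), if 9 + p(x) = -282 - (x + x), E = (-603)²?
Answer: 2079857 - 2*√886 ≈ 2.0798e+6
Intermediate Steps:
E = 363609
p(x) = -291 - 2*x (p(x) = -9 + (-282 - (x + x)) = -9 + (-282 - 2*x) = -291 - 2*x)
(1716539 + E) + p(√(239 + 647)) = (1716539 + 363609) + (-291 - 2*√(239 + 647)) = 2080148 + (-291 - 2*√886) = 2079857 - 2*√886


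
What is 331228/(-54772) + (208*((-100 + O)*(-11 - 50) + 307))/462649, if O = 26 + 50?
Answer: -3024228429/575913887 ≈ -5.2512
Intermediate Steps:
O = 76
331228/(-54772) + (208*((-100 + O)*(-11 - 50) + 307))/462649 = 331228/(-54772) + (208*((-100 + 76)*(-11 - 50) + 307))/462649 = 331228*(-1/54772) + (208*(-24*(-61) + 307))*(1/462649) = -82807/13693 + (208*(1464 + 307))*(1/462649) = -82807/13693 + (208*1771)*(1/462649) = -82807/13693 + 368368*(1/462649) = -82807/13693 + 33488/42059 = -3024228429/575913887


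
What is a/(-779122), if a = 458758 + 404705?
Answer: -863463/779122 ≈ -1.1083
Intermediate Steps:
a = 863463
a/(-779122) = 863463/(-779122) = 863463*(-1/779122) = -863463/779122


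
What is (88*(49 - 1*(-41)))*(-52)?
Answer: -411840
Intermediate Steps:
(88*(49 - 1*(-41)))*(-52) = (88*(49 + 41))*(-52) = (88*90)*(-52) = 7920*(-52) = -411840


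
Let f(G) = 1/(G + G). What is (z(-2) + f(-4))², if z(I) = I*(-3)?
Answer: 2209/64 ≈ 34.516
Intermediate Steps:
f(G) = 1/(2*G)
z(I) = -3*I
(z(-2) + f(-4))² = (-3*(-2) + (½)/(-4))² = (6 + (½)*(-¼))² = (6 - ⅛)² = (47/8)² = 2209/64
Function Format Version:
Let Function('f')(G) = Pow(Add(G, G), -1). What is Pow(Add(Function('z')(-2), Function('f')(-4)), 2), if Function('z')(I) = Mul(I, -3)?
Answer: Rational(2209, 64) ≈ 34.516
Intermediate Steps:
Function('f')(G) = Mul(Rational(1, 2), Pow(G, -1)) (Function('f')(G) = Pow(Mul(2, G), -1) = Mul(Rational(1, 2), Pow(G, -1)))
Function('z')(I) = Mul(-3, I)
Pow(Add(Function('z')(-2), Function('f')(-4)), 2) = Pow(Add(Mul(-3, -2), Mul(Rational(1, 2), Pow(-4, -1))), 2) = Pow(Add(6, Mul(Rational(1, 2), Rational(-1, 4))), 2) = Pow(Add(6, Rational(-1, 8)), 2) = Pow(Rational(47, 8), 2) = Rational(2209, 64)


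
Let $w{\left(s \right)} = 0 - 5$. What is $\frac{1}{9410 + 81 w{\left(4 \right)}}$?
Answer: $\frac{1}{9005} \approx 0.00011105$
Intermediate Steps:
$w{\left(s \right)} = -5$ ($w{\left(s \right)} = 0 - 5 = -5$)
$\frac{1}{9410 + 81 w{\left(4 \right)}} = \frac{1}{9410 + 81 \left(-5\right)} = \frac{1}{9410 - 405} = \frac{1}{9005}$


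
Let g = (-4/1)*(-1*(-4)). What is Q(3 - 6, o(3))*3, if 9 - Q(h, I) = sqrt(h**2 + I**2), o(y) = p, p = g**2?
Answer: 27 - 3*sqrt(65545) ≈ -741.05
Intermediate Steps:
g = -16 (g = -4*1*4 = -4*4 = -16)
p = 256 (p = (-16)**2 = 256)
o(y) = 256
Q(h, I) = 9 - sqrt(I**2 + h**2) (Q(h, I) = 9 - sqrt(h**2 + I**2) = 9 - sqrt(I**2 + h**2))
Q(3 - 6, o(3))*3 = (9 - sqrt(256**2 + (3 - 6)**2))*3 = (9 - sqrt(65536 + (-3)**2))*3 = (9 - sqrt(65536 + 9))*3 = (9 - sqrt(65545))*3 = 27 - 3*sqrt(65545)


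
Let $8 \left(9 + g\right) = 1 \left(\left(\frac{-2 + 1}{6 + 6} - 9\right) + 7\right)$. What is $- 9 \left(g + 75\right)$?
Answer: $- \frac{18933}{32} \approx -591.66$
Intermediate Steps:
$g = - \frac{889}{96}$ ($g = -9 + \frac{1 \left(\left(\frac{-2 + 1}{6 + 6} - 9\right) + 7\right)}{8} = -9 + \frac{1 \left(\left(- \frac{1}{12} - 9\right) + 7\right)}{8} = -9 + \frac{1 \left(- \frac{109}{12} + 7\right)}{8} = -9 + \frac{1 \left(- \frac{25}{12}\right)}{8} = -9 + \frac{1}{8} \left(- \frac{25}{12}\right) = -9 - \frac{25}{96} = - \frac{889}{96} \approx -9.2604$)
$- 9 \left(g + 75\right) = - 9 \left(- \frac{889}{96} + 75\right) = \left(-9\right) \frac{6311}{96} = - \frac{18933}{32}$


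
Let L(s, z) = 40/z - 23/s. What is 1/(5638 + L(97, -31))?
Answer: 3007/16948873 ≈ 0.00017742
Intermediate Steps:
L(s, z) = -23/s + 40/z
1/(5638 + L(97, -31)) = 1/(5638 + (-23/97 + 40/(-31))) = 1/(5638 + (-23*1/97 + 40*(-1/31))) = 1/(5638 + (-23/97 - 40/31)) = 1/(5638 - 4593/3007) = 1/(16948873/3007) = 3007/16948873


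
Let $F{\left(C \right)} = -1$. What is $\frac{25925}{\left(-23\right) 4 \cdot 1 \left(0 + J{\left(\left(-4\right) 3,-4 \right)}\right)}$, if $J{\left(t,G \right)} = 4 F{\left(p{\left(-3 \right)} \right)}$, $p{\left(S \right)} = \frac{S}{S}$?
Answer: $\frac{25925}{368} \approx 70.448$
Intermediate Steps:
$p{\left(S \right)} = 1$
$J{\left(t,G \right)} = -4$ ($J{\left(t,G \right)} = 4 \left(-1\right) = -4$)
$\frac{25925}{\left(-23\right) 4 \cdot 1 \left(0 + J{\left(\left(-4\right) 3,-4 \right)}\right)} = \frac{25925}{\left(-23\right) 4 \cdot 1 \left(0 - 4\right)} = \frac{25925}{\left(-92\right) 1 \left(-4\right)} = \frac{25925}{\left(-92\right) \left(-4\right)} = \frac{25925}{368}$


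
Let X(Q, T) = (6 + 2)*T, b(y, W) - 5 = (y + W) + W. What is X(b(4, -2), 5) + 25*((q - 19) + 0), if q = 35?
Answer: 440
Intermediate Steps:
b(y, W) = 5 + y + 2*W (b(y, W) = 5 + ((y + W) + W) = 5 + ((W + y) + W) = 5 + (y + 2*W) = 5 + y + 2*W)
X(Q, T) = 8*T
X(b(4, -2), 5) + 25*((q - 19) + 0) = 8*5 + 25*((35 - 19) + 0) = 40 + 25*(16 + 0) = 40 + 25*16 = 40 + 400 = 440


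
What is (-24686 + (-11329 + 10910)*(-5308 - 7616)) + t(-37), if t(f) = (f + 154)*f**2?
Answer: 5550643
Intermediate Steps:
t(f) = f**2*(154 + f) (t(f) = (154 + f)*f**2 = f**2*(154 + f))
(-24686 + (-11329 + 10910)*(-5308 - 7616)) + t(-37) = (-24686 + (-11329 + 10910)*(-5308 - 7616)) + (-37)**2*(154 - 37) = (-24686 - 419*(-12924)) + 1369*117 = (-24686 + 5415156) + 160173 = 5390470 + 160173 = 5550643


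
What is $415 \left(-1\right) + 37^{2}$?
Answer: $954$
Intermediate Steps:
$415 \left(-1\right) + 37^{2} = -415 + 1369 = 954$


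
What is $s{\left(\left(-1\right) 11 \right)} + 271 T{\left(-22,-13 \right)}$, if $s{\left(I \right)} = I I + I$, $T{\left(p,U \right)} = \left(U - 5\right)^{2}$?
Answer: $87914$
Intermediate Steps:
$T{\left(p,U \right)} = \left(-5 + U\right)^{2}$
$s{\left(I \right)} = I + I^{2}$ ($s{\left(I \right)} = I^{2} + I = I + I^{2}$)
$s{\left(\left(-1\right) 11 \right)} + 271 T{\left(-22,-13 \right)} = \left(-1\right) 11 \left(1 - 11\right) + 271 \left(-5 - 13\right)^{2} = - 11 \left(1 - 11\right) + 271 \left(-18\right)^{2} = \left(-11\right) \left(-10\right) + 271 \cdot 324 = 110 + 87804 = 87914$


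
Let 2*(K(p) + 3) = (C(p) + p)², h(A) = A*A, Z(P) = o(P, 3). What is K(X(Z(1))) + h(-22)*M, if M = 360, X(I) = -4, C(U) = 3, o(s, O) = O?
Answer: 348475/2 ≈ 1.7424e+5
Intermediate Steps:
Z(P) = 3
h(A) = A²
K(p) = -3 + (3 + p)²/2
K(X(Z(1))) + h(-22)*M = (-3 + (3 - 4)²/2) + (-22)²*360 = (-3 + (½)*(-1)²) + 484*360 = (-3 + (½)*1) + 174240 = (-3 + ½) + 174240 = -5/2 + 174240 = 348475/2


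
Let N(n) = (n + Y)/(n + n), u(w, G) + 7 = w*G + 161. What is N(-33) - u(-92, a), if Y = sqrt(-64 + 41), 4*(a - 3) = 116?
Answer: 5581/2 - I*sqrt(23)/66 ≈ 2790.5 - 0.072664*I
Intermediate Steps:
a = 32 (a = 3 + (1/4)*116 = 3 + 29 = 32)
Y = I*sqrt(23) (Y = sqrt(-23) = I*sqrt(23) ≈ 4.7958*I)
u(w, G) = 154 + G*w (u(w, G) = -7 + (w*G + 161) = -7 + (G*w + 161) = -7 + (161 + G*w) = 154 + G*w)
N(n) = (n + I*sqrt(23))/(2*n) (N(n) = (n + I*sqrt(23))/(n + n) = (n + I*sqrt(23))/((2*n)) = (n + I*sqrt(23))*(1/(2*n)) = (n + I*sqrt(23))/(2*n))
N(-33) - u(-92, a) = (1/2)*(-33 + I*sqrt(23))/(-33) - (154 + 32*(-92)) = (1/2)*(-1/33)*(-33 + I*sqrt(23)) - (154 - 2944) = (1/2 - I*sqrt(23)/66) - 1*(-2790) = (1/2 - I*sqrt(23)/66) + 2790 = 5581/2 - I*sqrt(23)/66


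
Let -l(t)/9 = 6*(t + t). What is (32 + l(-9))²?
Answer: 1008016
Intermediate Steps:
l(t) = -108*t (l(t) = -54*(t + t) = -54*2*t = -108*t)
(32 + l(-9))² = (32 - 108*(-9))² = (32 + 972)² = 1004² = 1008016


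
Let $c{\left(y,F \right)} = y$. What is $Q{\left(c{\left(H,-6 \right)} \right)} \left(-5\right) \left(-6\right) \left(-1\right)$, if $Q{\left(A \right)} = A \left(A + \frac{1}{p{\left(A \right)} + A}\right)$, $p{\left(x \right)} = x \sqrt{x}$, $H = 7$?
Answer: $-1465 - 5 \sqrt{7} \approx -1478.2$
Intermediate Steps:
$p{\left(x \right)} = x^{\frac{3}{2}}$
$Q{\left(A \right)} = A \left(A + \frac{1}{A + A^{\frac{3}{2}}}\right)$ ($Q{\left(A \right)} = A \left(A + \frac{1}{A^{\frac{3}{2}} + A}\right) = A \left(A + \frac{1}{A + A^{\frac{3}{2}}}\right)$)
$Q{\left(c{\left(H,-6 \right)} \right)} \left(-5\right) \left(-6\right) \left(-1\right) = \frac{7 + 7^{3} + 7^{\frac{7}{2}}}{7 + 7^{\frac{3}{2}}} \left(-5\right) \left(-6\right) \left(-1\right) = \frac{7 + 343 + 343 \sqrt{7}}{7 + 7 \sqrt{7}} \cdot 30 \left(-1\right) = \frac{350 + 343 \sqrt{7}}{7 + 7 \sqrt{7}} \left(-30\right) = - \frac{30 \left(350 + 343 \sqrt{7}\right)}{7 + 7 \sqrt{7}}$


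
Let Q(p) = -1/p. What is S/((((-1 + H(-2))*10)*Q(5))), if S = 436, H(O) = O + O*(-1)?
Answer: 218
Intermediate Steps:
H(O) = 0 (H(O) = O - O = 0)
S/((((-1 + H(-2))*10)*Q(5))) = 436/((((-1 + 0)*10)*(-1/5))) = 436/(((-1*10)*(-1*1/5))) = 436/((-10*(-1/5))) = 436/2 = 436*(1/2) = 218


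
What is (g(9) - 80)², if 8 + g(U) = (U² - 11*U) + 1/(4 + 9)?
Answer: 1896129/169 ≈ 11220.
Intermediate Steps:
g(U) = -103/13 + U² - 11*U (g(U) = -8 + ((U² - 11*U) + 1/(4 + 9)) = -8 + ((U² - 11*U) + 1/13) = -8 + (1/13 + U² - 11*U) = -103/13 + U² - 11*U)
(g(9) - 80)² = ((-103/13 + 9² - 11*9) - 80)² = ((-103/13 + 81 - 99) - 80)² = (-337/13 - 80)² = (-1377/13)² = 1896129/169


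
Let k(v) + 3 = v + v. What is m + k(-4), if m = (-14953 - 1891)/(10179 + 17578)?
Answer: -322171/27757 ≈ -11.607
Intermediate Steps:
k(v) = -3 + 2*v (k(v) = -3 + (v + v) = -3 + 2*v)
m = -16844/27757 ≈ -0.60684
m + k(-4) = -16844/27757 + (-3 + 2*(-4)) = -16844/27757 + (-3 - 8) = -16844/27757 - 11 = -322171/27757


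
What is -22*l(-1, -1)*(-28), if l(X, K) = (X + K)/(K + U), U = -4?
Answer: 1232/5 ≈ 246.40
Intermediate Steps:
l(X, K) = (K + X)/(-4 + K) (l(X, K) = (X + K)/(K - 4) = (K + X)/(-4 + K))
-22*l(-1, -1)*(-28) = -22*(-1 - 1)/(-4 - 1)*(-28) = -22*(-2)/(-5)*(-28) = -(-22)*(-2)/5*(-28) = -22*2/5*(-28) = -44/5*(-28) = 1232/5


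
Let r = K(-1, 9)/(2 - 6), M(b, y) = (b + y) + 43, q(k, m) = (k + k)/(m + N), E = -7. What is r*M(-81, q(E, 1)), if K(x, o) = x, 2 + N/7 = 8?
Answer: -412/43 ≈ -9.5814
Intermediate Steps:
N = 42 (N = -14 + 7*8 = -14 + 56 = 42)
q(k, m) = 2*k/(42 + m) (q(k, m) = (k + k)/(m + 42) = (2*k)/(42 + m) = 2*k/(42 + m))
M(b, y) = 43 + b + y
r = 1/4 (r = -1/(2 - 6) = -1/(-4) = -1*(-1/4) = 1/4 ≈ 0.25000)
r*M(-81, q(E, 1)) = (43 - 81 + 2*(-7)/(42 + 1))/4 = (43 - 81 + 2*(-7)/43)/4 = (43 - 81 + 2*(-7)*(1/43))/4 = (43 - 81 - 14/43)/4 = (1/4)*(-1648/43) = -412/43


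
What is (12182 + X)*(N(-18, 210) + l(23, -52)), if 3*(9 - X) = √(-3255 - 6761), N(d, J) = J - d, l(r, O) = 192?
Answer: 5120220 - 560*I*√626 ≈ 5.1202e+6 - 14011.0*I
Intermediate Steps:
X = 9 - 4*I*√626/3 (X = 9 - √(-3255 - 6761)/3 = 9 - 4*I*√626/3 ≈ 9.0 - 33.36*I)
(12182 + X)*(N(-18, 210) + l(23, -52)) = (12182 + (9 - 4*I*√626/3))*((210 - 1*(-18)) + 192) = (12191 - 4*I*√626/3)*((210 + 18) + 192) = (12191 - 4*I*√626/3)*(228 + 192) = (12191 - 4*I*√626/3)*420 = 5120220 - 560*I*√626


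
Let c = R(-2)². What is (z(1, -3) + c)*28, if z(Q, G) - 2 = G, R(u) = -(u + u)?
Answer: 420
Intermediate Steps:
R(u) = -2*u
z(Q, G) = 2 + G
c = 16 (c = (-2*(-2))² = 4² = 16)
(z(1, -3) + c)*28 = ((2 - 3) + 16)*28 = (-1 + 16)*28 = 15*28 = 420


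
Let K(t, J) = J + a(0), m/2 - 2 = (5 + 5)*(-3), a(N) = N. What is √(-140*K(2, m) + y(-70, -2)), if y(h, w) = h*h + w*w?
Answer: 6*√354 ≈ 112.89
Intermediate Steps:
y(h, w) = h² + w²
m = -56 (m = 4 + 2*((5 + 5)*(-3)) = 4 + 2*(10*(-3)) = 4 + 2*(-30) = 4 - 60 = -56)
K(t, J) = J (K(t, J) = J + 0 = J)
√(-140*K(2, m) + y(-70, -2)) = √(-140*(-56) + ((-70)² + (-2)²)) = √(7840 + (4900 + 4)) = √(7840 + 4904) = √12744 = 6*√354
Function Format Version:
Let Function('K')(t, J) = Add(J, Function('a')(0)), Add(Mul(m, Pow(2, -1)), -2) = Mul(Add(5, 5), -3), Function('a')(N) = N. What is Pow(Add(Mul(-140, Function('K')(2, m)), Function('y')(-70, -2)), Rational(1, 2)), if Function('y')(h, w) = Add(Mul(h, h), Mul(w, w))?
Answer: Mul(6, Pow(354, Rational(1, 2))) ≈ 112.89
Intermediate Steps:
Function('y')(h, w) = Add(Pow(h, 2), Pow(w, 2))
m = -56 (m = Add(4, Mul(2, Mul(Add(5, 5), -3))) = Add(4, Mul(2, Mul(10, -3))) = Add(4, Mul(2, -30)) = Add(4, -60) = -56)
Function('K')(t, J) = J (Function('K')(t, J) = Add(J, 0) = J)
Pow(Add(Mul(-140, Function('K')(2, m)), Function('y')(-70, -2)), Rational(1, 2)) = Pow(Add(Mul(-140, -56), Add(Pow(-70, 2), Pow(-2, 2))), Rational(1, 2)) = Pow(Add(7840, Add(4900, 4)), Rational(1, 2)) = Pow(Add(7840, 4904), Rational(1, 2)) = Pow(12744, Rational(1, 2)) = Mul(6, Pow(354, Rational(1, 2)))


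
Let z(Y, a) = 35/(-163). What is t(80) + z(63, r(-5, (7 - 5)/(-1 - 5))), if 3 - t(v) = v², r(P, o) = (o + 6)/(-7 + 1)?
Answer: -1042746/163 ≈ -6397.2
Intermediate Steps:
r(P, o) = -1 - o/6 (r(P, o) = (6 + o)/(-6) = (6 + o)*(-⅙) = -1 - o/6)
t(v) = 3 - v²
z(Y, a) = -35/163 (z(Y, a) = 35*(-1/163) = -35/163)
t(80) + z(63, r(-5, (7 - 5)/(-1 - 5))) = (3 - 1*80²) - 35/163 = (3 - 1*6400) - 35/163 = (3 - 6400) - 35/163 = -6397 - 35/163 = -1042746/163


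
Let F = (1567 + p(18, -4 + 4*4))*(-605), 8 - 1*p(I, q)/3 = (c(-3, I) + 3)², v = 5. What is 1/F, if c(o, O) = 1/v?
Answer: -5/4719847 ≈ -1.0594e-6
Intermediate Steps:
c(o, O) = ⅕ (c(o, O) = 1/5 = ⅕)
p(I, q) = -168/25 (p(I, q) = 24 - 3*(⅕ + 3)² = 24 - 3*(16/5)² = 24 - 3*256/25 = 24 - 768/25 = -168/25)
F = -4719847/5 (F = (1567 - 168/25)*(-605) = (39007/25)*(-605) = -4719847/5 ≈ -9.4397e+5)
1/F = 1/(-4719847/5) = -5/4719847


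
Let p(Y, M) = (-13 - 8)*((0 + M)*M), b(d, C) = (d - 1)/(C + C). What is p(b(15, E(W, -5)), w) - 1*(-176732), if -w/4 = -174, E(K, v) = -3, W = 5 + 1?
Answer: -9996004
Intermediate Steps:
W = 6
w = 696 (w = -4*(-174) = 696)
b(d, C) = (-1 + d)/(2*C) (b(d, C) = (-1 + d)/((2*C)) = (-1 + d)*(1/(2*C)) = (-1 + d)/(2*C))
p(Y, M) = -21*M² (p(Y, M) = -21*M*M = -21*M²)
p(b(15, E(W, -5)), w) - 1*(-176732) = -21*696² - 1*(-176732) = -21*484416 + 176732 = -10172736 + 176732 = -9996004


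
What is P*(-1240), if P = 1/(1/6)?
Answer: -7440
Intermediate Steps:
P = 6 (P = 1/(⅙) = 6)
P*(-1240) = 6*(-1240) = -7440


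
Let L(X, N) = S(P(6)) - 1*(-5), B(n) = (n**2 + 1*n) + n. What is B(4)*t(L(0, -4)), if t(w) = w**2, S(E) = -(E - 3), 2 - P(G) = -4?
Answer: 96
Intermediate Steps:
P(G) = 6 (P(G) = 2 - 1*(-4) = 2 + 4 = 6)
S(E) = 3 - E (S(E) = -(-3 + E) = 3 - E)
B(n) = n**2 + 2*n (B(n) = (n**2 + n) + n = (n + n**2) + n = n**2 + 2*n)
L(X, N) = 2 (L(X, N) = (3 - 1*6) - 1*(-5) = (3 - 6) + 5 = -3 + 5 = 2)
B(4)*t(L(0, -4)) = (4*(2 + 4))*2**2 = (4*6)*4 = 24*4 = 96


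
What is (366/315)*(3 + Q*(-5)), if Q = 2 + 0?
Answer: -122/15 ≈ -8.1333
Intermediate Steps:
Q = 2
(366/315)*(3 + Q*(-5)) = (366/315)*(3 + 2*(-5)) = (366*(1/315))*(3 - 10) = (122/105)*(-7) = -122/15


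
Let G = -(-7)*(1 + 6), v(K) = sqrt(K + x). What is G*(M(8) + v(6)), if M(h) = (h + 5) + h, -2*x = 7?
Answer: 1029 + 49*sqrt(10)/2 ≈ 1106.5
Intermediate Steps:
x = -7/2 (x = -1/2*7 = -7/2 ≈ -3.5000)
M(h) = 5 + 2*h (M(h) = (5 + h) + h = 5 + 2*h)
v(K) = sqrt(-7/2 + K) (v(K) = sqrt(K - 7/2) = sqrt(-7/2 + K))
G = 49 (G = -(-7)*7 = -7*(-7) = 49)
G*(M(8) + v(6)) = 49*((5 + 2*8) + sqrt(-14 + 4*6)/2) = 49*((5 + 16) + sqrt(-14 + 24)/2) = 49*(21 + sqrt(10)/2) = 1029 + 49*sqrt(10)/2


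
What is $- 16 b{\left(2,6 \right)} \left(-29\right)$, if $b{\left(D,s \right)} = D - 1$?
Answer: $464$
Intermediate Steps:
$b{\left(D,s \right)} = -1 + D$ ($b{\left(D,s \right)} = D - 1 = -1 + D$)
$- 16 b{\left(2,6 \right)} \left(-29\right) = - 16 \left(-1 + 2\right) \left(-29\right) = \left(-16\right) 1 \left(-29\right) = \left(-16\right) \left(-29\right) = 464$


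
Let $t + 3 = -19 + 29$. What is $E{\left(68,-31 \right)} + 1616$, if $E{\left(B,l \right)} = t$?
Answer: $1623$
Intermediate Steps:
$t = 7$ ($t = -3 + \left(-19 + 29\right) = -3 + 10 = 7$)
$E{\left(B,l \right)} = 7$
$E{\left(68,-31 \right)} + 1616 = 7 + 1616 = 1623$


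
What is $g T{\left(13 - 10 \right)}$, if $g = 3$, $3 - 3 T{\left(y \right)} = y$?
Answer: $0$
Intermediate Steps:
$T{\left(y \right)} = 1 - \frac{y}{3}$
$g T{\left(13 - 10 \right)} = 3 \left(1 - \frac{13 - 10}{3}\right) = 3 \left(1 - 1\right) = 3 \cdot 0 = 0$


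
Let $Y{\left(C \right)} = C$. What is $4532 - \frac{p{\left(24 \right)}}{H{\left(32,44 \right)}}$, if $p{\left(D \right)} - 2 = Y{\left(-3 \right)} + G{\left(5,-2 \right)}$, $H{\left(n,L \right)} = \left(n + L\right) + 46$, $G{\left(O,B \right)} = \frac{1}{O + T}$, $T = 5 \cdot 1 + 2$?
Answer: $\frac{6634859}{1464} \approx 4532.0$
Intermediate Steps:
$T = 7$ ($T = 5 + 2 = 7$)
$G{\left(O,B \right)} = \frac{1}{7 + O}$ ($G{\left(O,B \right)} = \frac{1}{O + 7} = \frac{1}{7 + O}$)
$H{\left(n,L \right)} = 46 + L + n$ ($H{\left(n,L \right)} = \left(L + n\right) + 46 = 46 + L + n$)
$p{\left(D \right)} = - \frac{11}{12}$ ($p{\left(D \right)} = 2 - \left(3 - \frac{1}{7 + 5}\right) = 2 - \left(3 - \frac{1}{12}\right) = 2 + \left(-3 + \frac{1}{12}\right) = 2 - \frac{35}{12} = - \frac{11}{12}$)
$4532 - \frac{p{\left(24 \right)}}{H{\left(32,44 \right)}} = 4532 - - \frac{11}{12 \left(46 + 44 + 32\right)} = 4532 - - \frac{11}{12 \cdot 122} = 4532 - \left(- \frac{11}{12}\right) \frac{1}{122} = 4532 - - \frac{11}{1464} = 4532 + \frac{11}{1464} = \frac{6634859}{1464}$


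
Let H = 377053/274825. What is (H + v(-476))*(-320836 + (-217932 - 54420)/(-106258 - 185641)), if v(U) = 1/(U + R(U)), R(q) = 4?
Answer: -4160329003996313373/9466094835650 ≈ -4.3950e+5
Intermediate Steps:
v(U) = 1/(4 + U) (v(U) = 1/(U + 4) = 1/(4 + U))
H = 377053/274825 (H = 377053*(1/274825) = 377053/274825 ≈ 1.3720)
(H + v(-476))*(-320836 + (-217932 - 54420)/(-106258 - 185641)) = (377053/274825 + 1/(4 - 476))*(-320836 + (-217932 - 54420)/(-106258 - 185641)) = (377053/274825 + 1/(-472))*(-320836 - 272352/(-291899)) = (377053/274825 - 1/472)*(-320836 - 272352*(-1/291899)) = 177694191*(-320836 + 272352/291899)/129717400 = (177694191/129717400)*(-93651435212/291899) = -4160329003996313373/9466094835650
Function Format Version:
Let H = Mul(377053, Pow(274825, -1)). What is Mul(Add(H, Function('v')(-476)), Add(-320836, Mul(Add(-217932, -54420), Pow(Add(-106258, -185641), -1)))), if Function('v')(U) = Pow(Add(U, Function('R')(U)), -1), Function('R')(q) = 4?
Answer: Rational(-4160329003996313373, 9466094835650) ≈ -4.3950e+5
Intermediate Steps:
Function('v')(U) = Pow(Add(4, U), -1) (Function('v')(U) = Pow(Add(U, 4), -1) = Pow(Add(4, U), -1))
H = Rational(377053, 274825) (H = Mul(377053, Rational(1, 274825)) = Rational(377053, 274825) ≈ 1.3720)
Mul(Add(H, Function('v')(-476)), Add(-320836, Mul(Add(-217932, -54420), Pow(Add(-106258, -185641), -1)))) = Mul(Add(Rational(377053, 274825), Pow(Add(4, -476), -1)), Add(-320836, Mul(Add(-217932, -54420), Pow(Add(-106258, -185641), -1)))) = Mul(Add(Rational(377053, 274825), Pow(-472, -1)), Add(-320836, Mul(-272352, Pow(-291899, -1)))) = Mul(Add(Rational(377053, 274825), Rational(-1, 472)), Add(-320836, Mul(-272352, Rational(-1, 291899)))) = Mul(Rational(177694191, 129717400), Add(-320836, Rational(272352, 291899))) = Mul(Rational(177694191, 129717400), Rational(-93651435212, 291899)) = Rational(-4160329003996313373, 9466094835650)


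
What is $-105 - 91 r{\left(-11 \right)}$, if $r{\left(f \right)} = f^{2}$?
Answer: $-11116$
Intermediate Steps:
$-105 - 91 r{\left(-11 \right)} = -105 - 91 \left(-11\right)^{2} = -105 - 11011 = -11116$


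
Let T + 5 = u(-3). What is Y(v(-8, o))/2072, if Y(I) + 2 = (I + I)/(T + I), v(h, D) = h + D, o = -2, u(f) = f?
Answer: -1/2331 ≈ -0.00042900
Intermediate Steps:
T = -8 (T = -5 - 3 = -8)
v(h, D) = D + h
Y(I) = -2 + 2*I/(-8 + I) (Y(I) = -2 + (I + I)/(-8 + I) = -2 + (2*I)/(-8 + I) = -2 + 2*I/(-8 + I))
Y(v(-8, o))/2072 = (16/(-8 + (-2 - 8)))/2072 = (16/(-8 - 10))*(1/2072) = (16/(-18))*(1/2072) = (16*(-1/18))*(1/2072) = -8/9*1/2072 = -1/2331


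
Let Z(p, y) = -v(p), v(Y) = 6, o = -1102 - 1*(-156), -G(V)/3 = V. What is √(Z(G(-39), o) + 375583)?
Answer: √375577 ≈ 612.84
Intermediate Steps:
G(V) = -3*V
o = -946 (o = -1102 + 156 = -946)
Z(p, y) = -6 (Z(p, y) = -1*6 = -6)
√(Z(G(-39), o) + 375583) = √(-6 + 375583) = √375577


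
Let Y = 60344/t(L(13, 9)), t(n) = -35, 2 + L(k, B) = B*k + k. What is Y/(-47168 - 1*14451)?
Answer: 60344/2156665 ≈ 0.027980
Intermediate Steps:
L(k, B) = -2 + k + B*k (L(k, B) = -2 + (B*k + k) = -2 + (k + B*k) = -2 + k + B*k)
Y = -60344/35 (Y = 60344/(-35) = 60344*(-1/35) = -60344/35 ≈ -1724.1)
Y/(-47168 - 1*14451) = -60344/(35*(-47168 - 1*14451)) = -60344/(35*(-47168 - 14451)) = -60344/35/(-61619) = -60344/35*(-1/61619) = 60344/2156665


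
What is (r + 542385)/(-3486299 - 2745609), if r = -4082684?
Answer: 3540299/6231908 ≈ 0.56809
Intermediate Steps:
(r + 542385)/(-3486299 - 2745609) = (-4082684 + 542385)/(-3486299 - 2745609) = -3540299/(-6231908) = -3540299*(-1/6231908) = 3540299/6231908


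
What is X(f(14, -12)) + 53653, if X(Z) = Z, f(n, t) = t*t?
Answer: 53797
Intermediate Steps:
f(n, t) = t**2
X(f(14, -12)) + 53653 = (-12)**2 + 53653 = 144 + 53653 = 53797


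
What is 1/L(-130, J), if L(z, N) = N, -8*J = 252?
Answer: -2/63 ≈ -0.031746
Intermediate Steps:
J = -63/2 (J = -⅛*252 = -63/2 ≈ -31.500)
1/L(-130, J) = 1/(-63/2) = -2/63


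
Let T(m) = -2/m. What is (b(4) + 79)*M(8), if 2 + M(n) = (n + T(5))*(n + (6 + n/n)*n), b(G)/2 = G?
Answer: 210714/5 ≈ 42143.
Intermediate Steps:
b(G) = 2*G
M(n) = -2 + 8*n*(-⅖ + n) (M(n) = -2 + (n - 2/5)*(n + (6 + n/n)*n) = -2 + (n - 2*⅕)*(n + (6 + 1)*n) = -2 + (n - ⅖)*(n + 7*n) = -2 + (-⅖ + n)*(8*n) = -2 + 8*n*(-⅖ + n))
(b(4) + 79)*M(8) = (2*4 + 79)*(-2 + 8*8² - 16/5*8) = (8 + 79)*(-2 + 8*64 - 128/5) = 87*(-2 + 512 - 128/5) = 87*(2422/5) = 210714/5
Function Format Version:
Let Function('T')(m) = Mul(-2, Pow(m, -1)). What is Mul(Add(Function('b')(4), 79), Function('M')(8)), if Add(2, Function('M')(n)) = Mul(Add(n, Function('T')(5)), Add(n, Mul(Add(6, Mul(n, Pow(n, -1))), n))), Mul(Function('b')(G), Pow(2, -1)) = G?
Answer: Rational(210714, 5) ≈ 42143.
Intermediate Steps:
Function('b')(G) = Mul(2, G)
Function('M')(n) = Add(-2, Mul(8, n, Add(Rational(-2, 5), n))) (Function('M')(n) = Add(-2, Mul(Add(n, Mul(-2, Pow(5, -1))), Add(n, Mul(Add(6, Mul(n, Pow(n, -1))), n)))) = Add(-2, Mul(Add(n, Mul(-2, Rational(1, 5))), Add(n, Mul(Add(6, 1), n)))) = Add(-2, Mul(Add(n, Rational(-2, 5)), Add(n, Mul(7, n)))) = Add(-2, Mul(Add(Rational(-2, 5), n), Mul(8, n))) = Add(-2, Mul(8, n, Add(Rational(-2, 5), n))))
Mul(Add(Function('b')(4), 79), Function('M')(8)) = Mul(Add(Mul(2, 4), 79), Add(-2, Mul(8, Pow(8, 2)), Mul(Rational(-16, 5), 8))) = Mul(Add(8, 79), Add(-2, Mul(8, 64), Rational(-128, 5))) = Mul(87, Add(-2, 512, Rational(-128, 5))) = Mul(87, Rational(2422, 5)) = Rational(210714, 5)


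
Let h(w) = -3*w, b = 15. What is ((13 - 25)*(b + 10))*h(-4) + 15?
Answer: -3585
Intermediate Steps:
((13 - 25)*(b + 10))*h(-4) + 15 = ((13 - 25)*(15 + 10))*(-3*(-4)) + 15 = -12*25*12 + 15 = -300*12 + 15 = -3600 + 15 = -3585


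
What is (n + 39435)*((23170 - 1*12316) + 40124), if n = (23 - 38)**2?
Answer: 2021787480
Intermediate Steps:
n = 225 (n = (-15)**2 = 225)
(n + 39435)*((23170 - 1*12316) + 40124) = (225 + 39435)*((23170 - 1*12316) + 40124) = 39660*((23170 - 12316) + 40124) = 39660*(10854 + 40124) = 39660*50978 = 2021787480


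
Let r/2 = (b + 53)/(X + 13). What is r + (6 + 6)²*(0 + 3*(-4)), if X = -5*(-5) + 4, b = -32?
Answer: -1727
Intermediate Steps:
X = 29 (X = 25 + 4 = 29)
r = 1 (r = 2*((-32 + 53)/(29 + 13)) = 2*(21/42) = 2*(21*(1/42)) = 2*(½) = 1)
r + (6 + 6)²*(0 + 3*(-4)) = 1 + (6 + 6)²*(0 + 3*(-4)) = 1 + 12²*(0 - 12) = 1 + 144*(-12) = 1 - 1728 = -1727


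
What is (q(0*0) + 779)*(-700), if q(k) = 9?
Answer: -551600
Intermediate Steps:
(q(0*0) + 779)*(-700) = (9 + 779)*(-700) = 788*(-700) = -551600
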